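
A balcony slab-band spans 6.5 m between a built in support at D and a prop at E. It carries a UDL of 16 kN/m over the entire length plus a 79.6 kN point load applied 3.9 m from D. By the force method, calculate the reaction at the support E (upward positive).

Release the roller at E. Primary structure: cantilever fixed at D.
Deflection at E on the released cantilever, summing each load's contribution:
  UDL 16: wL⁴/(8EI) = 3570/EI
  point load 79.6 at a = 3.9: Pa²(3L − a)/(6EI) = 3148/EI
  δ_0 = 6718/EI
Tip deflection under a unit load at E: L³/(3EI) = 91.54/EI.
The prop prevents deflection at E: R_E = δ_0/δ_{EE} = 6718/91.54 = 73.39 kN.

R_E = 73.39 kN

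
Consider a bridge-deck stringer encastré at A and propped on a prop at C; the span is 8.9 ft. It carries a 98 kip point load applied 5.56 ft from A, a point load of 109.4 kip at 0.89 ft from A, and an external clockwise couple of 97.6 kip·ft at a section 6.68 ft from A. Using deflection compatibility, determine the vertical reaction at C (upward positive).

Release the roller at C. Primary structure: cantilever fixed at A.
Downward deflection at the released point C due to the loads:
  point load 98 at a = 5.56: Pa²(3L − a)/(6EI) = 10674/EI
  point load 109.4 at a = 0.89: Pa²(3L − a)/(6EI) = 372.8/EI
  clockwise couple 97.6 at a = 6.68: M₀a(2L − a)/(2EI) = 3625/EI
  δ_0 = 14672/EI
Flexibility coefficient — unit upward force at C: δ_{CC} = L³/(3EI) = 235/EI.
Compatibility at C: δ_0 − R_C·δ_{CC} = 0, so R_C = 14672/235 = 62.44 kip.

R_C = 62.44 kip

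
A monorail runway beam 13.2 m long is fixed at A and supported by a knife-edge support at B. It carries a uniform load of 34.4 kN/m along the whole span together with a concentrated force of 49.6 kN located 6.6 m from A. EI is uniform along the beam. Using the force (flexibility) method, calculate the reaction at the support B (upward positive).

R_B = 185.8 kN

Remove the prop at B; the released (primary) structure is a cantilever built in at A.
Free-end deflection of the primary structure under the applied loading (downward +):
  UDL 34.4: wL⁴/(8EI) = 130546/EI
  point load 49.6 at a = 6.6: Pa²(3L − a)/(6EI) = 11883/EI
  δ_0 = 142429/EI
Flexibility coefficient — unit upward force at B: δ_{BB} = L³/(3EI) = 766.7/EI.
The prop prevents deflection at B: R_B = δ_0/δ_{BB} = 142429/766.7 = 185.8 kN.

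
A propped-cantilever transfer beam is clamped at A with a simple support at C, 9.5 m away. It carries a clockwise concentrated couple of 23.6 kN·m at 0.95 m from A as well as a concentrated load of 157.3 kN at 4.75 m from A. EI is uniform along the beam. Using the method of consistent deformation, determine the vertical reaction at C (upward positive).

Take the reaction at C as the redundant and release it; the primary structure is a cantilever fixed at A.
Downward deflection at the released point C due to the loads:
  clockwise couple 23.6 at a = 0.95: M₀a(2L − a)/(2EI) = 202.3/EI
  point load 157.3 at a = 4.75: Pa²(3L − a)/(6EI) = 14048/EI
  δ_0 = 14251/EI
Flexibility coefficient — unit upward force at C: δ_{CC} = L³/(3EI) = 285.8/EI.
Compatibility at C: δ_0 − R_C·δ_{CC} = 0, so R_C = 14251/285.8 = 49.86 kN.

R_C = 49.86 kN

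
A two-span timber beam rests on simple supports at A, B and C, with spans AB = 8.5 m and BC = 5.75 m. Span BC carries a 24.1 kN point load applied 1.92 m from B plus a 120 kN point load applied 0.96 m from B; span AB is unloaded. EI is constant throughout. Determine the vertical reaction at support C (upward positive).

Release continuity at B by inserting a hinge; the redundant is the internal moment M_B. The primary structure is two simply-supported spans AB and BC.
Rotations at B on the released spans (each span's end-slope, ×1/EI):
  span BC: point load 24.1 at a = 1.92: Pab(L + b)/(6LEI) = 49.21/EI
  span BC: point load 120 at a = 0.96: Pab(L + b)/(6LEI) = 168.6/EI
  relative rotation θ_0 = (0 + 217.8)/EI = 217.8/EI
A unit hogging moment at B produces rotation L₁/(3EI) + L₂/(3EI) = 4.75/EI.
Compatibility: M_B·(L₁+L₂)/(3EI) = θ_0, giving M_B = 45.85 kN·m (hogging).
Span BC, ΣM about C: R_B^{BC}·5.75 = 667.1 + 45.85, so R_B^{BC} = 124 kN and R_C = 144.1 − 124 = 20.11 kN.

R_C = 20.11 kN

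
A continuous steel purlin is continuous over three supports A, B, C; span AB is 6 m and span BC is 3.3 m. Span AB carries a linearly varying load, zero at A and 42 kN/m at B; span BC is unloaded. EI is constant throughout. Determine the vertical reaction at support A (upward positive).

R_A = 31.16 kN

Insert a hinge at B; M_B is the redundant, and each span becomes simply supported.
End slopes at the hinge B, treating each span as simply supported:
  span AB: triangular load, peak 42: w₀L³/(45EI) = 201.6/EI
  relative rotation θ_0 = (201.6 + 0)/EI = 201.6/EI
A unit hogging moment at B produces rotation L₁/(3EI) + L₂/(3EI) = 3.1/EI.
Slope continuity at B: θ_0 = M_B·3.1/EI, so M_B = 201.6/3.1 = 65.03 kN·m (hogging).
Span AB, ΣM about A with M_B applied at B: R_B^{AB}·6 = 504 + 65.03, so R_B^{AB} = 94.84 kN and R_A = 126 − 94.84 = 31.16 kN.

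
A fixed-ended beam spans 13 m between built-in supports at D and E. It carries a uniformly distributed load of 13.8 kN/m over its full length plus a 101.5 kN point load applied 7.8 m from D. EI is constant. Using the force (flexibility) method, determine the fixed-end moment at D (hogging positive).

M_D = 321 kN·m

Take the two fixed-end moments M_D, M_E as redundants; the released structure is the simple span DE.
Simple-span end rotations at D and E under the given loads:
  at D: UDL 13.8: wL³/(24EI) = 1263/EI
  at E: UDL 13.8: wL³/(24EI) = 1263/EI
  at D: point load 101.5 at a = 7.8: Pab(L + b)/(6LEI) = 960.6/EI
  at E: point load 101.5 at a = 7.8: Pab(L + a)/(6LEI) = 1098/EI
  θ_D0 = 2224/EI,  θ_E0 = 2361/EI
Flexibility coefficients: a unit moment at one end gives L/(3EI) there and L/(6EI) at the far end, so f₁₁ = f₂₂ = 4.333/EI and f₁₂ = f₂₁ = 2.167/EI.
Compatibility — zero rotation at each built-in end:
  4.333 M_D + 2.167 M_E = 2224
  2.167 M_D + 4.333 M_E = 2361
Solving the pair gives M_D = 321 kN·m and M_E = 384.4 kN·m (hogging).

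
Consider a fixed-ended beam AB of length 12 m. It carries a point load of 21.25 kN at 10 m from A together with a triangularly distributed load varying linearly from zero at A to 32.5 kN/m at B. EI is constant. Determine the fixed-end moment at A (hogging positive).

Take the two fixed-end moments M_A, M_B as redundants; the released structure is the simple span AB.
Simple-span end rotations at A and B under the given loads:
  at A: point load 21.25 at a = 10: Pab(L + b)/(6LEI) = 82.64/EI
  at B: point load 21.25 at a = 10: Pab(L + a)/(6LEI) = 129.9/EI
  at A: triangular load, peak 32.5: 7w₀L³/(360EI) = 1092/EI
  at B: triangular load, peak 32.5: w₀L³/(45EI) = 1248/EI
  θ_A0 = 1175/EI,  θ_B0 = 1378/EI
Flexibility coefficients: a unit moment at one end gives L/(3EI) there and L/(6EI) at the far end, so f₁₁ = f₂₂ = 4/EI and f₁₂ = f₂₁ = 2/EI.
Compatibility — zero rotation at each built-in end:
  4 M_A + 2 M_B = 1175
  2 M_A + 4 M_B = 1378
Solving the pair gives M_A = 161.9 kN·m and M_B = 263.5 kN·m (hogging).

M_A = 161.9 kN·m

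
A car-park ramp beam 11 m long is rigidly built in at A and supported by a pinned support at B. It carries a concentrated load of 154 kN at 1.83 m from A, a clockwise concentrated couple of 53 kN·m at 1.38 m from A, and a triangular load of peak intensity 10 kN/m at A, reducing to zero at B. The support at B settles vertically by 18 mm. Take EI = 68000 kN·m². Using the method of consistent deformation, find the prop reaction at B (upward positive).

Choose R_B as the redundant. The primary structure is the cantilever fixed at A.
Free-end deflection of the primary structure under the applied loading (downward +):
  point load 154 at a = 1.83: Pa²(3L − a)/(6EI) = 2679/EI
  clockwise couple 53 at a = 1.38: M₀a(2L − a)/(2EI) = 754.1/EI
  triangular load, peak 10 at the fixed end: w₀L⁴/(30EI) = 4880/EI
  δ_0 = 8314/EI
Flexibility coefficient — unit upward force at B: δ_{BB} = L³/(3EI) = 443.7/EI.
With EI = 68000 kN·m²: δ_0 = 0.12226 m and δ_{BB} = 0.006525 m/kN.
Compatibility — the beam at B must follow the support down by 0.018 m: δ_0 − R_B·δ_{BB} = 0.018, so R_B = (0.12226 − 0.018)/0.006525 = 15.98 kN.

R_B = 15.98 kN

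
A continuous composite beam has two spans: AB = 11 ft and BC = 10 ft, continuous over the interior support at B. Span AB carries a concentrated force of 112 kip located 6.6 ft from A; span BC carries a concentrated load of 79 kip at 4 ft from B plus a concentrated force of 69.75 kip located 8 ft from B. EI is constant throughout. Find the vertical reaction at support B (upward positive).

Insert a hinge at B; M_B is the redundant, and each span becomes simply supported.
End slopes at the hinge B, treating each span as simply supported:
  span AB: point load 112 at a = 6.6: Pab(L + a)/(6LEI) = 867.3/EI
  span BC: point load 79 at a = 4: Pab(L + b)/(6LEI) = 505.6/EI
  span BC: point load 69.75 at a = 8: Pab(L + b)/(6LEI) = 223.2/EI
  relative rotation θ_0 = (867.3 + 728.8)/EI = 1596/EI
A unit hogging moment at B produces rotation L₁/(3EI) + L₂/(3EI) = 7/EI.
Slope continuity at B: θ_0 = M_B·7/EI, so M_B = 1596/7 = 228 kip·ft (hogging).
Span AB, ΣM about A with M_B applied at B: R_B^{AB}·11 = 739.2 + 228, so R_B^{AB} = 87.93 kip and R_A = 112 − 87.93 = 24.07 kip.
Span BC, ΣM about C: R_B^{BC}·10 = 613.5 + 228, so R_B^{BC} = 84.15 kip and R_C = 148.8 − 84.15 = 64.6 kip.
R_B = 87.93 + 84.15 = 172.1 kip.

R_B = 172.1 kip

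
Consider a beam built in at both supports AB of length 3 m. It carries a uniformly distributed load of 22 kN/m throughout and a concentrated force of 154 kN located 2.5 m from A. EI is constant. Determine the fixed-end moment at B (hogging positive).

M_B = 69.97 kN·m

Take the two fixed-end moments M_A, M_B as redundants; the released structure is the simple span AB.
On the primary (simply-supported) span, the end slopes from the loading are:
  at A: UDL 22: wL³/(24EI) = 24.75/EI
  at B: UDL 22: wL³/(24EI) = 24.75/EI
  at A: point load 154 at a = 2.5: Pab(L + b)/(6LEI) = 37.43/EI
  at B: point load 154 at a = 2.5: Pab(L + a)/(6LEI) = 58.82/EI
  θ_A0 = 62.18/EI,  θ_B0 = 83.57/EI
Flexibility coefficients: a unit moment at one end gives L/(3EI) there and L/(6EI) at the far end, so f₁₁ = f₂₂ = 1/EI and f₁₂ = f₂₁ = 0.5/EI.
Compatibility — zero rotation at each built-in end:
  1 M_A + 0.5 M_B = 62.18
  0.5 M_A + 1 M_B = 83.57
Solving the pair gives M_A = 27.19 kN·m and M_B = 69.97 kN·m (hogging).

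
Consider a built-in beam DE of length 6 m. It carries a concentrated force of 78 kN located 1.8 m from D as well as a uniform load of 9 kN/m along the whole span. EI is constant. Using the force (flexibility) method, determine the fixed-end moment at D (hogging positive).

Release both end moments; the primary structure is a simply-supported span DE with redundants M_D and M_E.
On the primary (simply-supported) span, the end slopes from the loading are:
  at D: point load 78 at a = 1.8: Pab(L + b)/(6LEI) = 167.1/EI
  at E: point load 78 at a = 1.8: Pab(L + a)/(6LEI) = 127.8/EI
  at D: UDL 9: wL³/(24EI) = 81/EI
  at E: UDL 9: wL³/(24EI) = 81/EI
  θ_D0 = 248.1/EI,  θ_E0 = 208.8/EI
Flexibility coefficients: a unit moment at one end gives L/(3EI) there and L/(6EI) at the far end, so f₁₁ = f₂₂ = 2/EI and f₁₂ = f₂₁ = 1/EI.
Compatibility — zero rotation at each built-in end:
  2 M_D + 1 M_E = 248.1
  1 M_D + 2 M_E = 208.8
Solving the pair gives M_D = 95.8 kN·m and M_E = 56.48 kN·m (hogging).

M_D = 95.8 kN·m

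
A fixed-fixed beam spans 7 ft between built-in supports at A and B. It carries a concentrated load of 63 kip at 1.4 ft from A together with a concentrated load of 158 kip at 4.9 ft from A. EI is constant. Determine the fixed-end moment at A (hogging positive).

Release both end moments; the primary structure is a simply-supported span AB with redundants M_A and M_B.
End rotations of the released simple span under the applied load (×1/EI):
  at A: point load 63 at a = 1.4: Pab(L + b)/(6LEI) = 148.2/EI
  at B: point load 63 at a = 1.4: Pab(L + a)/(6LEI) = 98.78/EI
  at A: point load 158 at a = 4.9: Pab(L + b)/(6LEI) = 352.3/EI
  at B: point load 158 at a = 4.9: Pab(L + a)/(6LEI) = 460.6/EI
  θ_A0 = 500.4/EI,  θ_B0 = 559.4/EI
Flexibility coefficients: a unit moment at one end gives L/(3EI) there and L/(6EI) at the far end, so f₁₁ = f₂₂ = 2.333/EI and f₁₂ = f₂₁ = 1.167/EI.
Compatibility — zero rotation at each built-in end:
  2.333 M_A + 1.167 M_B = 500.4
  1.167 M_A + 2.333 M_B = 559.4
Solving the pair gives M_A = 126.1 kip·ft and M_B = 176.7 kip·ft (hogging).

M_A = 126.1 kip·ft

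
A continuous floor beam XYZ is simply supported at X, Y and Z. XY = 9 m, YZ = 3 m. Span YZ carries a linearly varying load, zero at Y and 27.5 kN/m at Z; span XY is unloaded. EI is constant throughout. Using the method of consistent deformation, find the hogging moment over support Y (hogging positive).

Release continuity at Y by inserting a hinge; the redundant is the internal moment M_Y. The primary structure is two simply-supported spans XY and YZ.
Discontinuity in slope at Y on the released structure — sum the simple-span end rotations:
  span YZ: triangular load, peak 27.5: 7w₀L³/(360EI) = 14.44/EI
  relative rotation θ_0 = (0 + 14.44)/EI = 14.44/EI
A unit hogging moment at Y produces rotation L₁/(3EI) + L₂/(3EI) = 4/EI.
Compatibility: M_Y·(L₁+L₂)/(3EI) = θ_0, giving M_Y = 3.609 kN·m (hogging).

M_Y = 3.609 kN·m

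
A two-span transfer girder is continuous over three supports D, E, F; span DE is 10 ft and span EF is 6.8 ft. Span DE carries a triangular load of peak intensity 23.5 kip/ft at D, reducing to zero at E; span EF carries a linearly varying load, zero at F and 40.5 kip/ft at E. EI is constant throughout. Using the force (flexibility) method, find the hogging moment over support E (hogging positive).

Release continuity at E by inserting a hinge; the redundant is the internal moment M_E. The primary structure is two simply-supported spans DE and EF.
End slopes at the hinge E, treating each span as simply supported:
  span DE: triangular load, peak 23.5: 7w₀L³/(360EI) = 456.9/EI
  span EF: triangular load, peak 40.5: w₀L³/(45EI) = 283/EI
  relative rotation θ_0 = (456.9 + 283)/EI = 739.9/EI
A unit hogging moment at E produces rotation L₁/(3EI) + L₂/(3EI) = 5.6/EI.
Slope continuity at E: θ_0 = M_E·5.6/EI, so M_E = 739.9/5.6 = 132.1 kip·ft (hogging).

M_E = 132.1 kip·ft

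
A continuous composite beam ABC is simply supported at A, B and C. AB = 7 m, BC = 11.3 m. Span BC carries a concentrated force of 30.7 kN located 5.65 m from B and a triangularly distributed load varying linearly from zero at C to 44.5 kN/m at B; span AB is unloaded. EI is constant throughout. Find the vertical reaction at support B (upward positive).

R_B = 246.4 kN

Release continuity at B by inserting a hinge; the redundant is the internal moment M_B. The primary structure is two simply-supported spans AB and BC.
Rotations at B on the released spans (each span's end-slope, ×1/EI):
  span BC: point load 30.7 at a = 5.65: Pab(L + b)/(6LEI) = 245/EI
  span BC: triangular load, peak 44.5: w₀L³/(45EI) = 1427/EI
  relative rotation θ_0 = (0 + 1672)/EI = 1672/EI
A unit hogging moment at B produces rotation L₁/(3EI) + L₂/(3EI) = 6.1/EI.
Compatibility: M_B·(L₁+L₂)/(3EI) = θ_0, giving M_B = 274.1 kN·m (hogging).
Span AB, ΣM about A with M_B applied at B: R_B^{AB}·7 = 0 + 274.1, so R_B^{AB} = 39.15 kN and R_A = 0 − 39.15 = -39.15 kN.
Span BC, ΣM about C: R_B^{BC}·11.3 = 2068 + 274.1, so R_B^{BC} = 207.2 kN and R_C = 282.1 − 207.2 = 74.9 kN.
R_B = 39.15 + 207.2 = 246.4 kN.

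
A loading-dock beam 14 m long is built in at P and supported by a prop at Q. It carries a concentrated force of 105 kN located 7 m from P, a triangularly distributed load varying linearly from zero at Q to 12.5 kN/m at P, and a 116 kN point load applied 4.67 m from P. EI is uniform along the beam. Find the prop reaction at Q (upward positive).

R_Q = 67.52 kN

Choose R_Q as the redundant. The primary structure is the cantilever fixed at P.
Free-end deflection of the primary structure under the applied loading (downward +):
  point load 105 at a = 7: Pa²(3L − a)/(6EI) = 30012/EI
  triangular load, peak 12.5 at the fixed end: w₀L⁴/(30EI) = 16007/EI
  point load 116 at a = 4.67: Pa²(3L − a)/(6EI) = 15740/EI
  δ_0 = 61759/EI
Flexibility coefficient — unit upward force at Q: δ_{QQ} = L³/(3EI) = 914.7/EI.
The prop prevents deflection at Q: R_Q = δ_0/δ_{QQ} = 61759/914.7 = 67.52 kN.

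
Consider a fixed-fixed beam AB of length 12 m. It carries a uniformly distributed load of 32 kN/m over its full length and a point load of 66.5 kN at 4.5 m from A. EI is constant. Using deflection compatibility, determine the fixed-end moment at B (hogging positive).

M_B = 454.1 kN·m

Take the two fixed-end moments M_A, M_B as redundants; the released structure is the simple span AB.
Simple-span end rotations at A and B under the given loads:
  at A: UDL 32: wL³/(24EI) = 2304/EI
  at B: UDL 32: wL³/(24EI) = 2304/EI
  at A: point load 66.5 at a = 4.5: Pab(L + b)/(6LEI) = 607.9/EI
  at B: point load 66.5 at a = 4.5: Pab(L + a)/(6LEI) = 514.3/EI
  θ_A0 = 2912/EI,  θ_B0 = 2818/EI
Flexibility coefficients: a unit moment at one end gives L/(3EI) there and L/(6EI) at the far end, so f₁₁ = f₂₂ = 4/EI and f₁₂ = f₂₁ = 2/EI.
Compatibility — zero rotation at each built-in end:
  4 M_A + 2 M_B = 2912
  2 M_A + 4 M_B = 2818
Solving the pair gives M_A = 500.9 kN·m and M_B = 454.1 kN·m (hogging).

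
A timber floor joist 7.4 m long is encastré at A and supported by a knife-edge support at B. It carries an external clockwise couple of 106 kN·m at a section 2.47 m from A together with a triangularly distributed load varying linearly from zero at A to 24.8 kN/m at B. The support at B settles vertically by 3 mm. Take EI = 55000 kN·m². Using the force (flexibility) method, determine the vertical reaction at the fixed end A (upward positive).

Choose R_B as the redundant. The primary structure is the cantilever fixed at A.
Deflection at B on the released cantilever, summing each load's contribution:
  clockwise couple 106 at a = 2.47: M₀a(2L − a)/(2EI) = 1614/EI
  triangular load, peak 24.8 at the free end: 11w₀L⁴/(120EI) = 6817/EI
  δ_0 = 8431/EI
Tip deflection under a unit load at B: L³/(3EI) = 135.1/EI.
With EI = 55000 kN·m²: δ_0 = 0.15329 m and δ_{BB} = 0.002456 m/kN.
Compatibility — the beam at B must follow the support down by 0.003 m: δ_0 − R_B·δ_{BB} = 0.003, so R_B = (0.15329 − 0.003)/0.002456 = 61.2 kN.
Vertical equilibrium: R_A = ΣP − R_B = 91.76 − 61.2 = 30.56 kN.

R_A = 30.56 kN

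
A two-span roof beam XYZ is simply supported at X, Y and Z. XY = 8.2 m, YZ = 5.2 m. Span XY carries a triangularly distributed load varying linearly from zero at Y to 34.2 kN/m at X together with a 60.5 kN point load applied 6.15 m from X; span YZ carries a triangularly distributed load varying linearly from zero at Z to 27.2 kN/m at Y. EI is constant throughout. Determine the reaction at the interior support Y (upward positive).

Release continuity at Y by inserting a hinge; the redundant is the internal moment M_Y. The primary structure is two simply-supported spans XY and YZ.
End slopes at the hinge Y, treating each span as simply supported:
  span XY: triangular load, peak 34.2: 7w₀L³/(360EI) = 366.7/EI
  span XY: point load 60.5 at a = 6.15: Pab(L + a)/(6LEI) = 222.5/EI
  span YZ: triangular load, peak 27.2: w₀L³/(45EI) = 84.99/EI
  relative rotation θ_0 = (589.1 + 84.99)/EI = 674.1/EI
A unit hogging moment at Y produces rotation L₁/(3EI) + L₂/(3EI) = 4.467/EI.
Compatibility: M_Y·(L₁+L₂)/(3EI) = θ_0, giving M_Y = 150.9 kN·m (hogging).
Span XY, ΣM about X with M_Y applied at Y: R_Y^{XY}·8.2 = 755.3 + 150.9, so R_Y^{XY} = 110.5 kN and R_X = 200.7 − 110.5 = 90.2 kN.
Span YZ, ΣM about Z: R_Y^{YZ}·5.2 = 245.2 + 150.9, so R_Y^{YZ} = 76.17 kN and R_Z = 70.72 − 76.17 = -5.45 kN.
R_Y = 110.5 + 76.17 = 186.7 kN.

R_Y = 186.7 kN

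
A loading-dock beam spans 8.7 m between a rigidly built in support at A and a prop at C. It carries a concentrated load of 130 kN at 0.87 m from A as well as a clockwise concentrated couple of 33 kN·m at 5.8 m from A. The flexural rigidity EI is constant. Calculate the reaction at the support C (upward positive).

Take the reaction at C as the redundant and release it; the primary structure is a cantilever fixed at A.
Downward deflection at the released point C due to the loads:
  point load 130 at a = 0.87: Pa²(3L − a)/(6EI) = 413.8/EI
  clockwise couple 33 at a = 5.8: M₀a(2L − a)/(2EI) = 1110/EI
  δ_0 = 1524/EI
Tip deflection under a unit load at C: L³/(3EI) = 219.5/EI.
Compatibility at C: δ_0 − R_C·δ_{CC} = 0, so R_C = 1524/219.5 = 6.942 kN.

R_C = 6.942 kN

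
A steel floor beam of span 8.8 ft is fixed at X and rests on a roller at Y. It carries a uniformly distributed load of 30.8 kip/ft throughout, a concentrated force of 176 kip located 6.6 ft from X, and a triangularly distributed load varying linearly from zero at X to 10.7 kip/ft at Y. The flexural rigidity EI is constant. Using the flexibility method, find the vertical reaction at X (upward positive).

R_X = 255.2 kip

Release the roller at Y. Primary structure: cantilever fixed at X.
Downward deflection at the released point Y due to the loads:
  UDL 30.8: wL⁴/(8EI) = 23088/EI
  point load 176 at a = 6.6: Pa²(3L − a)/(6EI) = 25300/EI
  triangular load, peak 10.7 at the free end: 11w₀L⁴/(120EI) = 5882/EI
  δ_0 = 54270/EI
Tip deflection under a unit load at Y: L³/(3EI) = 227.2/EI.
The prop prevents deflection at Y: R_Y = δ_0/δ_{YY} = 54270/227.2 = 238.9 kip.
Vertical equilibrium: R_X = ΣP − R_Y = 494.1 − 238.9 = 255.2 kip.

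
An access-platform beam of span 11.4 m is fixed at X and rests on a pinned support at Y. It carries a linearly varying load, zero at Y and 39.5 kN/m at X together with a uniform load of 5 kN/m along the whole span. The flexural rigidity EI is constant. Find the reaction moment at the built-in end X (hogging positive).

M_X = 423.5 kN·m

Release the roller at Y. Primary structure: cantilever fixed at X.
Free-end deflection of the primary structure under the applied loading (downward +):
  triangular load, peak 39.5 at the fixed end: w₀L⁴/(30EI) = 22238/EI
  UDL 5: wL⁴/(8EI) = 10556/EI
  δ_0 = 32794/EI
Tip deflection under a unit load at Y: L³/(3EI) = 493.8/EI.
The prop prevents deflection at Y: R_Y = δ_0/δ_{YY} = 32794/493.8 = 66.41 kN.
Moment equilibrium about X: M_X = Σ(load moments about X) − R_Y·L = 1180 − 66.41×11.4 = 423.5 kN·m.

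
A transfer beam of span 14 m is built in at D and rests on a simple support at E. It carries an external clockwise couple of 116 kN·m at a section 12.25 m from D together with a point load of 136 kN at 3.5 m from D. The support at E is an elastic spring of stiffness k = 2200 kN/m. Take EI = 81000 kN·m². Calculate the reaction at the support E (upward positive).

Release the roller at E. Primary structure: cantilever fixed at D.
Downward deflection at the released point E due to the loads:
  clockwise couple 116 at a = 12.25: M₀a(2L − a)/(2EI) = 11190/EI
  point load 136 at a = 3.5: Pa²(3L − a)/(6EI) = 10690/EI
  δ_0 = 21881/EI
Tip deflection under a unit load at E: L³/(3EI) = 914.7/EI.
With EI = 81000 kN·m²: δ_0 = 0.27013 m and δ_{EE} = 0.011292 m/kN.
Compatibility — the spring shortens by R_E/k under the reaction it provides: δ_0 − R_E·δ_{EE} = R_E/k. With 1/k = 0.000455 m/kN, R_E = δ_0 / (δ_{EE} + 1/k) = 0.27013 / (0.011292 + 0.000455) = 23 kN.

R_E = 23 kN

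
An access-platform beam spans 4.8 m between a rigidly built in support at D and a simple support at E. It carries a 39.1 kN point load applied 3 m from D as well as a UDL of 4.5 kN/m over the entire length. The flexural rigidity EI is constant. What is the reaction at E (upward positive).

Take the reaction at E as the redundant and release it; the primary structure is a cantilever fixed at D.
Deflection at E on the released cantilever, summing each load's contribution:
  point load 39.1 at a = 3: Pa²(3L − a)/(6EI) = 668.6/EI
  UDL 4.5: wL⁴/(8EI) = 298.6/EI
  δ_0 = 967.2/EI
Tip deflection under a unit load at E: L³/(3EI) = 36.86/EI.
Compatibility at E: δ_0 − R_E·δ_{EE} = 0, so R_E = 967.2/36.86 = 26.24 kN.

R_E = 26.24 kN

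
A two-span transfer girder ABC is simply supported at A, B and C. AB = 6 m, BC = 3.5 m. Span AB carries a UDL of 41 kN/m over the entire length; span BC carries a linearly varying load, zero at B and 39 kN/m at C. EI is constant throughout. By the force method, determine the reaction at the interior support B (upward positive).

Insert a hinge at B; M_B is the redundant, and each span becomes simply supported.
Rotations at B on the released spans (each span's end-slope, ×1/EI):
  span AB: UDL 41: wL³/(24EI) = 369/EI
  span BC: triangular load, peak 39: 7w₀L³/(360EI) = 32.51/EI
  relative rotation θ_0 = (369 + 32.51)/EI = 401.5/EI
A unit hogging moment at B produces rotation L₁/(3EI) + L₂/(3EI) = 3.167/EI.
Slope continuity at B: θ_0 = M_B·3.167/EI, so M_B = 401.5/3.167 = 126.8 kN·m (hogging).
Span AB, ΣM about A with M_B applied at B: R_B^{AB}·6 = 738 + 126.8, so R_B^{AB} = 144.1 kN and R_A = 246 − 144.1 = 101.9 kN.
Span BC, ΣM about C: R_B^{BC}·3.5 = 79.62 + 126.8, so R_B^{BC} = 58.98 kN and R_C = 68.25 − 58.98 = 9.273 kN.
R_B = 144.1 + 58.98 = 203.1 kN.

R_B = 203.1 kN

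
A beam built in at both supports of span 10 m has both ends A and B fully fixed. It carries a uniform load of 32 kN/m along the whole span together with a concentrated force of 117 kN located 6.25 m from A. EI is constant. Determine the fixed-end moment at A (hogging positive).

Release both end moments; the primary structure is a simply-supported span AB with redundants M_A and M_B.
On the primary (simply-supported) span, the end slopes from the loading are:
  at A: UDL 32: wL³/(24EI) = 1333/EI
  at B: UDL 32: wL³/(24EI) = 1333/EI
  at A: point load 117 at a = 6.25: Pab(L + b)/(6LEI) = 628.4/EI
  at B: point load 117 at a = 6.25: Pab(L + a)/(6LEI) = 742.7/EI
  θ_A0 = 1962/EI,  θ_B0 = 2076/EI
Flexibility coefficients: a unit moment at one end gives L/(3EI) there and L/(6EI) at the far end, so f₁₁ = f₂₂ = 3.333/EI and f₁₂ = f₂₁ = 1.667/EI.
Compatibility — zero rotation at each built-in end:
  3.333 M_A + 1.667 M_B = 1962
  1.667 M_A + 3.333 M_B = 2076
Solving the pair gives M_A = 369.5 kN·m and M_B = 438.1 kN·m (hogging).

M_A = 369.5 kN·m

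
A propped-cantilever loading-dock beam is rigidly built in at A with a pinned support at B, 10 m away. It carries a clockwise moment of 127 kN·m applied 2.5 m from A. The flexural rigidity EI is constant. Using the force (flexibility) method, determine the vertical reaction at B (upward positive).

Choose R_B as the redundant. The primary structure is the cantilever fixed at A.
Downward deflection at the released point B due to the loads:
  clockwise couple 127 at a = 2.5: M₀a(2L − a)/(2EI) = 2778/EI
Tip deflection under a unit load at B: L³/(3EI) = 333.3/EI.
Compatibility at B: δ_0 − R_B·δ_{BB} = 0, so R_B = 2778/333.3 = 8.334 kN.

R_B = 8.334 kN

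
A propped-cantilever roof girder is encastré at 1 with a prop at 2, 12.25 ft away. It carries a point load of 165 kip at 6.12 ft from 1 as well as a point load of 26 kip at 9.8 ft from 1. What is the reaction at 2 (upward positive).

R_2 = 69.79 kip

Release the roller at 2. Primary structure: cantilever fixed at 1.
Downward deflection at the released point 2 due to the loads:
  point load 165 at a = 6.12: Pa²(3L − a)/(6EI) = 31549/EI
  point load 26 at a = 9.8: Pa²(3L − a)/(6EI) = 11216/EI
  δ_0 = 42765/EI
Tip deflection under a unit load at 2: L³/(3EI) = 612.8/EI.
The prop prevents deflection at 2: R_2 = δ_0/δ_{22} = 42765/612.8 = 69.79 kip.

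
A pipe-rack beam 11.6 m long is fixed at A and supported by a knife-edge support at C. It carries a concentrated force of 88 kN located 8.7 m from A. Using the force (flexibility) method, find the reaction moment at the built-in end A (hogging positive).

M_A = 119.6 kN·m

Choose R_C as the redundant. The primary structure is the cantilever fixed at A.
Free-end deflection of the primary structure under the applied loading (downward +):
  point load 88 at a = 8.7: Pa²(3L − a)/(6EI) = 28974/EI
Flexibility coefficient — unit upward force at C: δ_{CC} = L³/(3EI) = 520.3/EI.
Compatibility at C: δ_0 − R_C·δ_{CC} = 0, so R_C = 28974/520.3 = 55.69 kN.
Moment equilibrium about A: M_A = Σ(load moments about A) − R_C·L = 765.6 − 55.69×11.6 = 119.6 kN·m.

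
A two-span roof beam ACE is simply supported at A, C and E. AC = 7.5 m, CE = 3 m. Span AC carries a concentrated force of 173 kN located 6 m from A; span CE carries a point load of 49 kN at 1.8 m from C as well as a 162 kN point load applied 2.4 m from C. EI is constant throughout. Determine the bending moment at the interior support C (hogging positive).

M_C = 153.8 kN·m

Insert a hinge at C; M_C is the redundant, and each span becomes simply supported.
Rotations at C on the released spans (each span's end-slope, ×1/EI):
  span AC: point load 173 at a = 6: Pab(L + a)/(6LEI) = 467.1/EI
  span CE: point load 49 at a = 1.8: Pab(L + b)/(6LEI) = 24.7/EI
  span CE: point load 162 at a = 2.4: Pab(L + b)/(6LEI) = 46.66/EI
  relative rotation θ_0 = (467.1 + 71.35)/EI = 538.5/EI
A unit hogging moment at C produces rotation L₁/(3EI) + L₂/(3EI) = 3.5/EI.
Compatibility: M_C·(L₁+L₂)/(3EI) = θ_0, giving M_C = 153.8 kN·m (hogging).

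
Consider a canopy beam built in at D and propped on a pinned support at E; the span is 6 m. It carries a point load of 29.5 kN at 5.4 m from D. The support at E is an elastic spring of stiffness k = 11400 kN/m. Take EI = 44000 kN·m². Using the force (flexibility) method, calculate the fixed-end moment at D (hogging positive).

Release the roller at E. Primary structure: cantilever fixed at D.
Deflection at E on the released cantilever, summing each load's contribution:
  point load 29.5 at a = 5.4: Pa²(3L − a)/(6EI) = 1806/EI
Flexibility coefficient — unit upward force at E: δ_{EE} = L³/(3EI) = 72/EI.
With EI = 44000 kN·m²: δ_0 = 0.041056 m and δ_{EE} = 0.001636 m/kN.
Compatibility — the spring shortens by R_E/k under the reaction it provides: δ_0 − R_E·δ_{EE} = R_E/k. With 1/k = 0.000088 m/kN, R_E = δ_0 / (δ_{EE} + 1/k) = 0.041056 / (0.001636 + 0.000088) = 23.81 kN.
Moment equilibrium about D: M_D = Σ(load moments about D) − R_E·L = 159.3 − 23.81×6 = 16.42 kN·m.

M_D = 16.42 kN·m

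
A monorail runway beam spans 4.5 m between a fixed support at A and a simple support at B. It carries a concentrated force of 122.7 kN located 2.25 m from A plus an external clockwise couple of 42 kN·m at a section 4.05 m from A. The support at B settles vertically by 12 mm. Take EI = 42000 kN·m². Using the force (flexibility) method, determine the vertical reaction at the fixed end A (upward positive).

R_A = 87.09 kN

Take the reaction at B as the redundant and release it; the primary structure is a cantilever fixed at A.
Downward deflection at the released point B due to the loads:
  point load 122.7 at a = 2.25: Pa²(3L − a)/(6EI) = 1165/EI
  clockwise couple 42 at a = 4.05: M₀a(2L − a)/(2EI) = 421/EI
  δ_0 = 1586/EI
Flexibility coefficient — unit upward force at B: δ_{BB} = L³/(3EI) = 30.38/EI.
With EI = 42000 kN·m²: δ_0 = 0.037754 m and δ_{BB} = 0.000723 m/kN.
Compatibility — the beam at B must follow the support down by 0.012 m: δ_0 − R_B·δ_{BB} = 0.012, so R_B = (0.037754 − 0.012)/0.000723 = 35.61 kN.
Vertical equilibrium: R_A = ΣP − R_B = 122.7 − 35.61 = 87.09 kN.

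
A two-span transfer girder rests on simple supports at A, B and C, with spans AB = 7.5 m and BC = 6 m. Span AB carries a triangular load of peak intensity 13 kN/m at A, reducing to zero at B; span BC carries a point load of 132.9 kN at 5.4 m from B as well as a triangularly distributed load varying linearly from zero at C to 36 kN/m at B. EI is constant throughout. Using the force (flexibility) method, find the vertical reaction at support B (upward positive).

Insert a hinge at B; M_B is the redundant, and each span becomes simply supported.
End slopes at the hinge B, treating each span as simply supported:
  span AB: triangular load, peak 13: 7w₀L³/(360EI) = 106.6/EI
  span BC: point load 132.9 at a = 5.4: Pab(L + b)/(6LEI) = 78.94/EI
  span BC: triangular load, peak 36: w₀L³/(45EI) = 172.8/EI
  relative rotation θ_0 = (106.6 + 251.7)/EI = 358.4/EI
A unit hogging moment at B produces rotation L₁/(3EI) + L₂/(3EI) = 4.5/EI.
Compatibility: M_B·(L₁+L₂)/(3EI) = θ_0, giving M_B = 79.64 kN·m (hogging).
Span AB, ΣM about A with M_B applied at B: R_B^{AB}·7.5 = 121.9 + 79.64, so R_B^{AB} = 26.87 kN and R_A = 48.75 − 26.87 = 21.88 kN.
Span BC, ΣM about C: R_B^{BC}·6 = 511.7 + 79.64, so R_B^{BC} = 98.56 kN and R_C = 240.9 − 98.56 = 142.3 kN.
R_B = 26.87 + 98.56 = 125.4 kN.

R_B = 125.4 kN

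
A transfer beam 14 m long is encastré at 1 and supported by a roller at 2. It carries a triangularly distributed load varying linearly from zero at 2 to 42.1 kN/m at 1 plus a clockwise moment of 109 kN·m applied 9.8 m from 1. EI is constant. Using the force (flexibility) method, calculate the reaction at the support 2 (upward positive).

R_2 = 69.57 kN

Take the reaction at 2 as the redundant and release it; the primary structure is a cantilever fixed at 1.
Primary-structure tip deflection at 2 by superposition:
  triangular load, peak 42.1 at the fixed end: w₀L⁴/(30EI) = 53910/EI
  clockwise couple 109 at a = 9.8: M₀a(2L − a)/(2EI) = 9721/EI
  δ_0 = 63631/EI
Tip deflection under a unit load at 2: L³/(3EI) = 914.7/EI.
The prop prevents deflection at 2: R_2 = δ_0/δ_{22} = 63631/914.7 = 69.57 kN.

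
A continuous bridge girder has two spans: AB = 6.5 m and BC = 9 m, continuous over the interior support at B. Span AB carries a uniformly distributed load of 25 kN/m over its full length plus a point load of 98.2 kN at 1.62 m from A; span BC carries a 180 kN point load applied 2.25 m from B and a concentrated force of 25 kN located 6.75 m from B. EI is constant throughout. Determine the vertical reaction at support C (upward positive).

R_C = 35.27 kN

Insert a hinge at B; M_B is the redundant, and each span becomes simply supported.
Rotations at B on the released spans (each span's end-slope, ×1/EI):
  span AB: UDL 25: wL³/(24EI) = 286.1/EI
  span AB: point load 98.2 at a = 1.62: Pab(L + a)/(6LEI) = 161.6/EI
  span BC: point load 180 at a = 2.25: Pab(L + b)/(6LEI) = 797.3/EI
  span BC: point load 25 at a = 6.75: Pab(L + b)/(6LEI) = 79.1/EI
  relative rotation θ_0 = (447.7 + 876.4)/EI = 1324/EI
A unit hogging moment at B produces rotation L₁/(3EI) + L₂/(3EI) = 5.167/EI.
Compatibility: M_B·(L₁+L₂)/(3EI) = θ_0, giving M_B = 256.3 kN·m (hogging).
Span BC, ΣM about C: R_B^{BC}·9 = 1271 + 256.3, so R_B^{BC} = 169.7 kN and R_C = 205 − 169.7 = 35.27 kN.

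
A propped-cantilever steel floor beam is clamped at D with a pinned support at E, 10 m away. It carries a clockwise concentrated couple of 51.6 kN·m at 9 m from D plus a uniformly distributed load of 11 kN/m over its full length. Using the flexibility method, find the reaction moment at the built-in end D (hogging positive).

M_D = 112.5 kN·m

Remove the prop at E; the released (primary) structure is a cantilever built in at D.
Primary-structure tip deflection at E by superposition:
  clockwise couple 51.6 at a = 9: M₀a(2L − a)/(2EI) = 2554/EI
  UDL 11: wL⁴/(8EI) = 13750/EI
  δ_0 = 16304/EI
Tip deflection under a unit load at E: L³/(3EI) = 333.3/EI.
The prop prevents deflection at E: R_E = δ_0/δ_{EE} = 16304/333.3 = 48.91 kN.
Moment equilibrium about D: M_D = Σ(load moments about D) − R_E·L = 601.6 − 48.91×10 = 112.5 kN·m.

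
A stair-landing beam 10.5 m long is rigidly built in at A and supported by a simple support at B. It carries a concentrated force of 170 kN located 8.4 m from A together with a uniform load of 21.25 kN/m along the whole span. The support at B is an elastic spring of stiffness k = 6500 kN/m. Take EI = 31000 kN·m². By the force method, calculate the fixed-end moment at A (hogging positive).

Release the roller at B. Primary structure: cantilever fixed at A.
Primary-structure tip deflection at B by superposition:
  point load 170 at a = 8.4: Pa²(3L − a)/(6EI) = 46182/EI
  UDL 21.25: wL⁴/(8EI) = 32287/EI
  δ_0 = 78468/EI
Flexibility coefficient — unit upward force at B: δ_{BB} = L³/(3EI) = 385.9/EI.
With EI = 31000 kN·m²: δ_0 = 2.5312 m and δ_{BB} = 0.012448 m/kN.
Compatibility — the spring shortens by R_B/k under the reaction it provides: δ_0 − R_B·δ_{BB} = R_B/k. With 1/k = 0.000154 m/kN, R_B = δ_0 / (δ_{BB} + 1/k) = 2.5312 / (0.012448 + 0.000154) = 200.9 kN.
Moment equilibrium about A: M_A = Σ(load moments about A) − R_B·L = 2599 − 200.9×10.5 = 490.3 kN·m.

M_A = 490.3 kN·m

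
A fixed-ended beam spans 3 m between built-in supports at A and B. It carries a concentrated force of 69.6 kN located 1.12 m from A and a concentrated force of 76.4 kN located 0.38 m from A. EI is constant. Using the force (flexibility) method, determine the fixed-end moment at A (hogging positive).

Take the two fixed-end moments M_A, M_B as redundants; the released structure is the simple span AB.
Simple-span end rotations at A and B under the given loads:
  at A: point load 69.6 at a = 1.12: Pab(L + b)/(6LEI) = 39.73/EI
  at B: point load 69.6 at a = 1.12: Pab(L + a)/(6LEI) = 33.54/EI
  at A: point load 76.4 at a = 0.38: Pab(L + b)/(6LEI) = 23.75/EI
  at B: point load 76.4 at a = 0.38: Pab(L + a)/(6LEI) = 14.28/EI
  θ_A0 = 63.48/EI,  θ_B0 = 47.83/EI
Flexibility coefficients: a unit moment at one end gives L/(3EI) there and L/(6EI) at the far end, so f₁₁ = f₂₂ = 1/EI and f₁₂ = f₂₁ = 0.5/EI.
Compatibility — zero rotation at each built-in end:
  1 M_A + 0.5 M_B = 63.48
  0.5 M_A + 1 M_B = 47.83
Solving the pair gives M_A = 52.76 kN·m and M_B = 21.45 kN·m (hogging).

M_A = 52.76 kN·m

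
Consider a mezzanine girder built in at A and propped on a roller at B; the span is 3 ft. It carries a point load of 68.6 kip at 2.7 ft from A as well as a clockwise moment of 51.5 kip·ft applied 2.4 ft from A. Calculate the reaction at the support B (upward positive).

Choose R_B as the redundant. The primary structure is the cantilever fixed at A.
Free-end deflection of the primary structure under the applied loading (downward +):
  point load 68.6 at a = 2.7: Pa²(3L − a)/(6EI) = 525.1/EI
  clockwise couple 51.5 at a = 2.4: M₀a(2L − a)/(2EI) = 222.5/EI
  δ_0 = 747.6/EI
Flexibility coefficient — unit upward force at B: δ_{BB} = L³/(3EI) = 9/EI.
Compatibility at B: δ_0 − R_B·δ_{BB} = 0, so R_B = 747.6/9 = 83.06 kip.

R_B = 83.06 kip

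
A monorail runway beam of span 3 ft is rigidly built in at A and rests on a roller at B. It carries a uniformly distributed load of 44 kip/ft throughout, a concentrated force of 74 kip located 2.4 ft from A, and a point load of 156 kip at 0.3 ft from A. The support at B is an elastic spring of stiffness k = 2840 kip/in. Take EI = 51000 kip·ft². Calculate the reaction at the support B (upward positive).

R_B = 89.05 kip

Choose R_B as the redundant. The primary structure is the cantilever fixed at A.
Deflection at B on the released cantilever, summing each load's contribution:
  UDL 44: wL⁴/(8EI) = 445.5/EI
  point load 74 at a = 2.4: Pa²(3L − a)/(6EI) = 468.9/EI
  point load 156 at a = 0.3: Pa²(3L − a)/(6EI) = 20.36/EI
  δ_0 = 934.7/EI
Tip deflection under a unit load at B: L³/(3EI) = 9/EI.
With EI = 51000 kip·ft²: δ_0 = 0.018328 ft and δ_{BB} = 0.000176 ft/kip.
Compatibility — the spring shortens by R_B/k under the reaction it provides: δ_0 − R_B·δ_{BB} = R_B/k. With 1/k = 1/(2840×12) ft/kip = 0.000029 ft/kip, R_B = δ_0 / (δ_{BB} + 1/k) = 0.018328 / (0.000176 + 0.000029) = 89.05 kip.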